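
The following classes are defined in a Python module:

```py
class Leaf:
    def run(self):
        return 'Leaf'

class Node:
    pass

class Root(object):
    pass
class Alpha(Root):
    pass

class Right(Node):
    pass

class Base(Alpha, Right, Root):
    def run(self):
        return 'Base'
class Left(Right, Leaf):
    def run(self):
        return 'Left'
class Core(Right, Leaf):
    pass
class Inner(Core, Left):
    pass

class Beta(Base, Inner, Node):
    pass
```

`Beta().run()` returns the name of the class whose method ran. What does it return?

L[Beta] = Beta + merge(L[Base], L[Inner], L[Node], [Base Inner Node])
  take Base:  [Base Alpha Right Root Node object] + [Inner Core Left Right Node Leaf object] + [Node object] + [Base Inner Node]
  take Alpha:  [Alpha Right Root Node object] + [Inner Core Left Right Node Leaf object] + [Node object] + [Inner Node]
  take Inner:  [Right Root Node object] + [Inner Core Left Right Node Leaf object] + [Node object] + [Inner Node]
  take Core:  [Right Root Node object] + [Core Left Right Node Leaf object] + [Node object] + [Node]
  take Left:  [Right Root Node object] + [Left Right Node Leaf object] + [Node object] + [Node]
  take Right:  [Right Root Node object] + [Right Node Leaf object] + [Node object] + [Node]
  take Root:  [Root Node object] + [Node Leaf object] + [Node object] + [Node]
  take Node:  [Node object] + [Node Leaf object] + [Node object] + [Node]
  take Leaf:  [object] + [Leaf object] + [object]
  take object:  [object] + [object] + [object]
MRO: Beta Base Alpha Inner Core Left Right Root Node Leaf object
run is defined in: Base, Leaf, Left. First along the MRO is Base.

Base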